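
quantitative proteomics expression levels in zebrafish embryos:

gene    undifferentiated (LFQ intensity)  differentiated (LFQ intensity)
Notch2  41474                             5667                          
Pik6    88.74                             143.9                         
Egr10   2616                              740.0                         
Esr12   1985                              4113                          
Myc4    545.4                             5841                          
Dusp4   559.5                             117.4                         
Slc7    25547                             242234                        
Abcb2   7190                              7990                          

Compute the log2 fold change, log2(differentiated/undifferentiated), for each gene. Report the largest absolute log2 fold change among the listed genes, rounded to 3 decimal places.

log2(5667/41474) = -2.872  (Notch2)
log2(143.9/88.74) = 0.697  (Pik6)
log2(740.0/2616) = -1.822  (Egr10)
log2(4113/1985) = 1.051  (Esr12)
log2(5841/545.4) = 3.421  (Myc4)
log2(117.4/559.5) = -2.253  (Dusp4)
log2(242234/25547) = 3.245  (Slc7)
log2(7990/7190) = 0.152  (Abcb2)
The largest magnitude belongs to Myc4.

3.421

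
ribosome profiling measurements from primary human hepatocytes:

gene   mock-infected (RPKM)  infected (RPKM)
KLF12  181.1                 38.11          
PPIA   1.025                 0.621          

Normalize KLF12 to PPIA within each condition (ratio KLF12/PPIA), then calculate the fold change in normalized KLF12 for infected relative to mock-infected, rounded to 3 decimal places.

0.347

KLF12/PPIA (mock-infected) = 181.1 / 1.025 = 176.68
KLF12/PPIA (infected) = 38.11 / 0.621 = 61.369
Fold change = 61.369 / 176.68 = 0.3473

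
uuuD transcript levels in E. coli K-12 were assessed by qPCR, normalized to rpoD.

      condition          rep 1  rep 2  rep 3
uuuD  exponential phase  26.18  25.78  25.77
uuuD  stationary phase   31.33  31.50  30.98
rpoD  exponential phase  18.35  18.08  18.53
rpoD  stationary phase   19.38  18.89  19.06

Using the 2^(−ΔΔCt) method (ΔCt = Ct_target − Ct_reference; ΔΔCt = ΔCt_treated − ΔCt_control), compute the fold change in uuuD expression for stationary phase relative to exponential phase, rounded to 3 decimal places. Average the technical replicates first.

Mean Ct: uuuD exponential phase 25.910; uuuD stationary phase 31.270; rpoD exponential phase 18.320; rpoD stationary phase 19.110
ΔCt(exponential phase) = 25.910 − 18.320 = 7.590
ΔCt(stationary phase) = 31.270 − 19.110 = 12.160
ΔΔCt = 12.160 − 7.590 = 4.570
Fold change = 2^(−4.570) = 0.0421

0.042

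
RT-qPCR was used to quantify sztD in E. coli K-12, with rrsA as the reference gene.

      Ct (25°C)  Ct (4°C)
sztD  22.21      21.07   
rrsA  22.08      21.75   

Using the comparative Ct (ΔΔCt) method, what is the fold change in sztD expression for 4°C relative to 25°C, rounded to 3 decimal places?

1.753

ΔCt(25°C) = 22.210 − 22.080 = 0.130
ΔCt(4°C) = 21.070 − 21.750 = -0.680
ΔΔCt = -0.680 − 0.130 = -0.810
Fold change = 2^(−(-0.810)) = 2^0.810 = 1.7532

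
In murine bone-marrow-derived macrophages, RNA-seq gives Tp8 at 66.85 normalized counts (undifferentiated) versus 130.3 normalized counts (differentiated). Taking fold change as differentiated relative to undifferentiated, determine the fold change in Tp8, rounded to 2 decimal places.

1.95

Fold change = 130.3 / 66.85 = 1.949
Tp8 is upregulated.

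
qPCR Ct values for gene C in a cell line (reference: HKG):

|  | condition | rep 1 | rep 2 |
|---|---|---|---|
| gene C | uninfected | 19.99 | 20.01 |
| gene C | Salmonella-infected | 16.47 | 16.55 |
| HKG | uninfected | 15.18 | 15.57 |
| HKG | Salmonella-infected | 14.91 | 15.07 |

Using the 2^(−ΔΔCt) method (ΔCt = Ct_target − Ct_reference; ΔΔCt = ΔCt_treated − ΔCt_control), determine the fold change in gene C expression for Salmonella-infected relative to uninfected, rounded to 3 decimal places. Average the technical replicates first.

8.604

Mean Ct: gene C uninfected 20.000; gene C Salmonella-infected 16.510; HKG uninfected 15.375; HKG Salmonella-infected 14.990
ΔCt(uninfected) = 20.000 − 15.375 = 4.625
ΔCt(Salmonella-infected) = 16.510 − 14.990 = 1.520
ΔΔCt = 1.520 − 4.625 = -3.105
Fold change = 2^(−(-3.105)) = 2^3.105 = 8.6040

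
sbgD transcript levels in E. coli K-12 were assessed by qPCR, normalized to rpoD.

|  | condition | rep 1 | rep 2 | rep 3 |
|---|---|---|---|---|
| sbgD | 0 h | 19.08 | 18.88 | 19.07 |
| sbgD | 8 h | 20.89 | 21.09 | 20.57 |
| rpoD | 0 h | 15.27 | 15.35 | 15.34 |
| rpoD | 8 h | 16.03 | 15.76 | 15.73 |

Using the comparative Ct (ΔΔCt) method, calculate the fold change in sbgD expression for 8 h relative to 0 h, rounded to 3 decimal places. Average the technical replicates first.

0.401

Mean Ct: sbgD 0 h 19.010; sbgD 8 h 20.850; rpoD 0 h 15.320; rpoD 8 h 15.840
ΔCt(0 h) = 19.010 − 15.320 = 3.690
ΔCt(8 h) = 20.850 − 15.840 = 5.010
ΔΔCt = 5.010 − 3.690 = 1.320
Fold change = 2^(−1.320) = 0.4005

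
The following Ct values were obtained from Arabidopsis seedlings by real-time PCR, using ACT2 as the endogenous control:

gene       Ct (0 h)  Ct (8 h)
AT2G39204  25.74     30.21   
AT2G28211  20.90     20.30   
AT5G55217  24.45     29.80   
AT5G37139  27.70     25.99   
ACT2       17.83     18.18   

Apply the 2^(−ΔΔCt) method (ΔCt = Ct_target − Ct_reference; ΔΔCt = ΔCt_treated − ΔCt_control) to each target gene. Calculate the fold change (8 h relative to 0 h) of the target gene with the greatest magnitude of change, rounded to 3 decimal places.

AT2G39204: ΔΔCt = (30.21−18.18) − (25.74−17.83) = 12.03 − 7.91 = 4.12; fold change = 2^-4.12 = 0.058
AT2G28211: ΔΔCt = (20.30−18.18) − (20.90−17.83) = 2.12 − 3.07 = -0.95; fold change = 2^0.95 = 1.932
AT5G55217: ΔΔCt = (29.80−18.18) − (24.45−17.83) = 11.62 − 6.62 = 5.00; fold change = 2^-5.00 = 0.031
AT5G37139: ΔΔCt = (25.99−18.18) − (27.70−17.83) = 7.81 − 9.87 = -2.06; fold change = 2^2.06 = 4.170
AT5G55217 has the largest |ΔΔCt| = 5.00.

0.031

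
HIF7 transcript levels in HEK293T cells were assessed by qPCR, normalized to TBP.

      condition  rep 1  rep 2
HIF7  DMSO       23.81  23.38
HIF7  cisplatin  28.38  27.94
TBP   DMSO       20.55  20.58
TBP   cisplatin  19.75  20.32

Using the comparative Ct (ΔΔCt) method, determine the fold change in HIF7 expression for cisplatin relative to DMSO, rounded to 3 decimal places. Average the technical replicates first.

Mean Ct: HIF7 DMSO 23.595; HIF7 cisplatin 28.160; TBP DMSO 20.565; TBP cisplatin 20.035
ΔCt(DMSO) = 23.595 − 20.565 = 3.030
ΔCt(cisplatin) = 28.160 − 20.035 = 8.125
ΔΔCt = 8.125 − 3.030 = 5.095
Fold change = 2^(−5.095) = 0.0293

0.029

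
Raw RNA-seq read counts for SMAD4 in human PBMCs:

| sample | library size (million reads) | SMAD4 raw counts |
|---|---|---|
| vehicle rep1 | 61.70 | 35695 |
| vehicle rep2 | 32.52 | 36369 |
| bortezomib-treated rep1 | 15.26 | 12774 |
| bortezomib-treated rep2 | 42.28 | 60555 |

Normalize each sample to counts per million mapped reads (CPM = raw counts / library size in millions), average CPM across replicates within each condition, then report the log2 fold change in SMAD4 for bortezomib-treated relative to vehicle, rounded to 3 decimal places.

0.419

CPM(vehicle rep1) = 35695 / 61.70 = 578.5251
CPM(vehicle rep2) = 36369 / 32.52 = 1118.3579
CPM(bortezomib-treated rep1) = 12774 / 15.26 = 837.0904
CPM(bortezomib-treated rep2) = 60555 / 42.28 = 1432.2375
mean CPM(vehicle) = 848.4415; mean CPM(bortezomib-treated) = 1134.6639
Fold change = 1134.6639 / 848.4415 = 1.33735
log2(1.33735) = 0.4194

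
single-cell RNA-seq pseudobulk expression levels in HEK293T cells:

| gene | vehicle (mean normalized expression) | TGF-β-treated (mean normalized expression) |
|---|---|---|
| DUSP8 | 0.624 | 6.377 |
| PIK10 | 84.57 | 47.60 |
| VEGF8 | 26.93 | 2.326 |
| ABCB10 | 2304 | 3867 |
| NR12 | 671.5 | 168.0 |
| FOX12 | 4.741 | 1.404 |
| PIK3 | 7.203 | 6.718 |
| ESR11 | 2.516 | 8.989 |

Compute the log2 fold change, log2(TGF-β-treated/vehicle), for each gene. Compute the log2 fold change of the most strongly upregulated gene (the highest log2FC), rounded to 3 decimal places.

log2(6.377/0.624) = 3.353  (DUSP8)
log2(47.60/84.57) = -0.829  (PIK10)
log2(2.326/26.93) = -3.533  (VEGF8)
log2(3867/2304) = 0.747  (ABCB10)
log2(168.0/671.5) = -1.999  (NR12)
log2(1.404/4.741) = -1.756  (FOX12)
log2(6.718/7.203) = -0.101  (PIK3)
log2(8.989/2.516) = 1.837  (ESR11)
DUSP8 is most strongly upregulated.

3.353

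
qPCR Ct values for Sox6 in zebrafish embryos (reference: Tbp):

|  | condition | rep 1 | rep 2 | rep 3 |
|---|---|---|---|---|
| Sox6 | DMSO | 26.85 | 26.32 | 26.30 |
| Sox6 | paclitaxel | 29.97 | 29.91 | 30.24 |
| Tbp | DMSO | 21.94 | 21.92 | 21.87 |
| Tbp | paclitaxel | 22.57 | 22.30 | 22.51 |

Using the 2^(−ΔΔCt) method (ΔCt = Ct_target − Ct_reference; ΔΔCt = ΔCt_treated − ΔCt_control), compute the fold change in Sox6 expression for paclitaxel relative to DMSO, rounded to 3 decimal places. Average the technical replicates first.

Mean Ct: Sox6 DMSO 26.490; Sox6 paclitaxel 30.040; Tbp DMSO 21.910; Tbp paclitaxel 22.460
ΔCt(DMSO) = 26.490 − 21.910 = 4.580
ΔCt(paclitaxel) = 30.040 − 22.460 = 7.580
ΔΔCt = 7.580 − 4.580 = 3.000
Fold change = 2^(−3.000) = 0.1250

0.125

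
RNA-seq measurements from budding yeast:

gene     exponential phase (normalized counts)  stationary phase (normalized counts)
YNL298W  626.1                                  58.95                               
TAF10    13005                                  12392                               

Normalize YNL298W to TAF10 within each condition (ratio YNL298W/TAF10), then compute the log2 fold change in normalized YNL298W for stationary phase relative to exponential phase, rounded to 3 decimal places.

YNL298W/TAF10 (exponential phase) = 626.1 / 13005 = 0.048143
YNL298W/TAF10 (stationary phase) = 58.95 / 12392 = 0.0047571
Fold change = 0.0047571 / 0.048143 = 0.0988
log2(0.0988) = -3.3392

-3.339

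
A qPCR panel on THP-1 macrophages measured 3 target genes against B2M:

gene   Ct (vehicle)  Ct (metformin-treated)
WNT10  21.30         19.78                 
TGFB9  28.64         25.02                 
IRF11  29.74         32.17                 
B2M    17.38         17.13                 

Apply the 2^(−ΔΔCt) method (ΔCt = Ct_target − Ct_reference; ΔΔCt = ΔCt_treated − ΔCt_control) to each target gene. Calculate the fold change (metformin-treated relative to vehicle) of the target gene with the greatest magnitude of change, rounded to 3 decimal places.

10.339

WNT10: ΔΔCt = (19.78−17.13) − (21.30−17.38) = 2.65 − 3.92 = -1.27; fold change = 2^1.27 = 2.412
TGFB9: ΔΔCt = (25.02−17.13) − (28.64−17.38) = 7.89 − 11.26 = -3.37; fold change = 2^3.37 = 10.339
IRF11: ΔΔCt = (32.17−17.13) − (29.74−17.38) = 15.04 − 12.36 = 2.68; fold change = 2^-2.68 = 0.156
TGFB9 has the largest |ΔΔCt| = 3.37.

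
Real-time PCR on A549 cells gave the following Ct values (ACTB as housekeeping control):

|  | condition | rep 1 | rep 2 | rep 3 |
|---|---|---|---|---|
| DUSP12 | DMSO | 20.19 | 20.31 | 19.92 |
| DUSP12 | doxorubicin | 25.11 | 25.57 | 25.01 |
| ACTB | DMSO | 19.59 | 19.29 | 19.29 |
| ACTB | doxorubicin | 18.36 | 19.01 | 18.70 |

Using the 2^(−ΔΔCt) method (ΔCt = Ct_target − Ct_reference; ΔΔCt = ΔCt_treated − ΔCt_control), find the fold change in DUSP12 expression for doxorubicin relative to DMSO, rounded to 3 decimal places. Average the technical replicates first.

0.018

Mean Ct: DUSP12 DMSO 20.140; DUSP12 doxorubicin 25.230; ACTB DMSO 19.390; ACTB doxorubicin 18.690
ΔCt(DMSO) = 20.140 − 19.390 = 0.750
ΔCt(doxorubicin) = 25.230 − 18.690 = 6.540
ΔΔCt = 6.540 − 0.750 = 5.790
Fold change = 2^(−5.790) = 0.0181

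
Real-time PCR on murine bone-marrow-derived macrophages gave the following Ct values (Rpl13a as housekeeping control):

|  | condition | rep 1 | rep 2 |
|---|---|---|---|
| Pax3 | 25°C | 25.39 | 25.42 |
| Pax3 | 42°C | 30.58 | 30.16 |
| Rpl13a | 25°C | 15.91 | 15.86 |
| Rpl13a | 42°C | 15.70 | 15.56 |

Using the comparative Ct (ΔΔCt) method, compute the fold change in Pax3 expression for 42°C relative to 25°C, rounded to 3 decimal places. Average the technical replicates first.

0.027

Mean Ct: Pax3 25°C 25.405; Pax3 42°C 30.370; Rpl13a 25°C 15.885; Rpl13a 42°C 15.630
ΔCt(25°C) = 25.405 − 15.885 = 9.520
ΔCt(42°C) = 30.370 − 15.630 = 14.740
ΔΔCt = 14.740 − 9.520 = 5.220
Fold change = 2^(−5.220) = 0.0268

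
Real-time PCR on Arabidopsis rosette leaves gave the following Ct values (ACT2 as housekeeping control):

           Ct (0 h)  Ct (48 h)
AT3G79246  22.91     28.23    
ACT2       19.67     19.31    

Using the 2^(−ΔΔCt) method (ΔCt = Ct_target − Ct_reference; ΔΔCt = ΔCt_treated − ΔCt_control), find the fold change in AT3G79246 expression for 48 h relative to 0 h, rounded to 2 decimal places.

0.02

ΔCt(0 h) = 22.910 − 19.670 = 3.240
ΔCt(48 h) = 28.230 − 19.310 = 8.920
ΔΔCt = 8.920 − 3.240 = 5.680
Fold change = 2^(−5.680) = 0.020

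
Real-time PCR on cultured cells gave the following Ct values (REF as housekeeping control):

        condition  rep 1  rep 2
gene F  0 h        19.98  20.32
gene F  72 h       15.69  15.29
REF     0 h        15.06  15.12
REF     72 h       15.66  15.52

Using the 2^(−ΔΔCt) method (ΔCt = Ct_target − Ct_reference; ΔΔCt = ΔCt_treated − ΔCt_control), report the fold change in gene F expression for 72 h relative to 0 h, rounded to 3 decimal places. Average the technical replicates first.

Mean Ct: gene F 0 h 20.150; gene F 72 h 15.490; REF 0 h 15.090; REF 72 h 15.590
ΔCt(0 h) = 20.150 − 15.090 = 5.060
ΔCt(72 h) = 15.490 − 15.590 = -0.100
ΔΔCt = -0.100 − 5.060 = -5.160
Fold change = 2^(−(-5.160)) = 2^5.160 = 35.7532

35.753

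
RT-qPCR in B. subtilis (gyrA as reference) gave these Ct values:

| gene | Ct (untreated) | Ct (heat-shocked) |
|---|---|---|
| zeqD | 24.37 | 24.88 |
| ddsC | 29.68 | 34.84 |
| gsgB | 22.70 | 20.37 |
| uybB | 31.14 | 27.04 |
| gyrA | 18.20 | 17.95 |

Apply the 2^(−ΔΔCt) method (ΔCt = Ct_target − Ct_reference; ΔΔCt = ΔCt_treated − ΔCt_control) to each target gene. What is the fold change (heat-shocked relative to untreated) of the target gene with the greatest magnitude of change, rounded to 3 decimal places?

0.024

zeqD: ΔΔCt = (24.88−17.95) − (24.37−18.20) = 6.93 − 6.17 = 0.76; fold change = 2^-0.76 = 0.590
ddsC: ΔΔCt = (34.84−17.95) − (29.68−18.20) = 16.89 − 11.48 = 5.41; fold change = 2^-5.41 = 0.024
gsgB: ΔΔCt = (20.37−17.95) − (22.70−18.20) = 2.42 − 4.50 = -2.08; fold change = 2^2.08 = 4.228
uybB: ΔΔCt = (27.04−17.95) − (31.14−18.20) = 9.09 − 12.94 = -3.85; fold change = 2^3.85 = 14.420
ddsC has the largest |ΔΔCt| = 5.41.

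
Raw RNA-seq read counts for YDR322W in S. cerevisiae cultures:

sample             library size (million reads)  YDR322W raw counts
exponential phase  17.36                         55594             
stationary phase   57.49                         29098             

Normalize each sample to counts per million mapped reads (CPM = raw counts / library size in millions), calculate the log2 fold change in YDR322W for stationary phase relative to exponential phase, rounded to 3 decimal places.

CPM(exponential phase) = 55594 / 17.36 = 3202.4194
CPM(stationary phase) = 29098 / 57.49 = 506.1402
Fold change = 506.1402 / 3202.4194 = 0.15805
log2(0.15805) = -2.6616

-2.662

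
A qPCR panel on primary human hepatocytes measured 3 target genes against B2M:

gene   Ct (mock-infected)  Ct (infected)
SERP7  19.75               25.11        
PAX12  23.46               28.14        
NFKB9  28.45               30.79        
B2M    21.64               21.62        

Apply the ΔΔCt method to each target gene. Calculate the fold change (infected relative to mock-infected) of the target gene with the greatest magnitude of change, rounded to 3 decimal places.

0.024

SERP7: ΔΔCt = (25.11−21.62) − (19.75−21.64) = 3.49 − (-1.89) = 5.38; fold change = 2^-5.38 = 0.024
PAX12: ΔΔCt = (28.14−21.62) − (23.46−21.64) = 6.52 − 1.82 = 4.70; fold change = 2^-4.70 = 0.038
NFKB9: ΔΔCt = (30.79−21.62) − (28.45−21.64) = 9.17 − 6.81 = 2.36; fold change = 2^-2.36 = 0.195
SERP7 has the largest |ΔΔCt| = 5.38.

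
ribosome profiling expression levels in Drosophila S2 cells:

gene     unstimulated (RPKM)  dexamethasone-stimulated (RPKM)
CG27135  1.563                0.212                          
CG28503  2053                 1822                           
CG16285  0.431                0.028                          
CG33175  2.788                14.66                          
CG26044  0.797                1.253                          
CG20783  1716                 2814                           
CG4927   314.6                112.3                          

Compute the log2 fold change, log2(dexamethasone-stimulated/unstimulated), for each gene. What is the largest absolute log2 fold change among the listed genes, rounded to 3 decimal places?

3.944

log2(0.212/1.563) = -2.882  (CG27135)
log2(1822/2053) = -0.172  (CG28503)
log2(0.028/0.431) = -3.944  (CG16285)
log2(14.66/2.788) = 2.395  (CG33175)
log2(1.253/0.797) = 0.653  (CG26044)
log2(2814/1716) = 0.714  (CG20783)
log2(112.3/314.6) = -1.486  (CG4927)
The largest magnitude belongs to CG16285.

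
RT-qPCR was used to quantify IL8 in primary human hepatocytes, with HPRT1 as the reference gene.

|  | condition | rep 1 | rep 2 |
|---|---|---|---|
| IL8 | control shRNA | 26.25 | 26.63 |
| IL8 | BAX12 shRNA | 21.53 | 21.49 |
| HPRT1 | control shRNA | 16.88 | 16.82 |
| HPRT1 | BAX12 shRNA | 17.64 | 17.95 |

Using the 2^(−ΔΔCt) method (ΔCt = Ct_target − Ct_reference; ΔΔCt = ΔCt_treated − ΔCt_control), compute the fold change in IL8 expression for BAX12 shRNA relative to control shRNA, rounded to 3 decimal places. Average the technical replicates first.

Mean Ct: IL8 control shRNA 26.440; IL8 BAX12 shRNA 21.510; HPRT1 control shRNA 16.850; HPRT1 BAX12 shRNA 17.795
ΔCt(control shRNA) = 26.440 − 16.850 = 9.590
ΔCt(BAX12 shRNA) = 21.510 − 17.795 = 3.715
ΔΔCt = 3.715 − 9.590 = -5.875
Fold change = 2^(−(-5.875)) = 2^5.875 = 58.6883

58.688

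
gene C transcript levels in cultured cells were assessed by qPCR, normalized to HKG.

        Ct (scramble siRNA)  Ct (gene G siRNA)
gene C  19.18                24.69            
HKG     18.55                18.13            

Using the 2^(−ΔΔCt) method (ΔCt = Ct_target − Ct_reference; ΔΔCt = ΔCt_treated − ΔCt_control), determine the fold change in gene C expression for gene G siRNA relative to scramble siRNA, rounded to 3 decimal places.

ΔCt(scramble siRNA) = 19.180 − 18.550 = 0.630
ΔCt(gene G siRNA) = 24.690 − 18.130 = 6.560
ΔΔCt = 6.560 − 0.630 = 5.930
Fold change = 2^(−5.930) = 0.0164

0.016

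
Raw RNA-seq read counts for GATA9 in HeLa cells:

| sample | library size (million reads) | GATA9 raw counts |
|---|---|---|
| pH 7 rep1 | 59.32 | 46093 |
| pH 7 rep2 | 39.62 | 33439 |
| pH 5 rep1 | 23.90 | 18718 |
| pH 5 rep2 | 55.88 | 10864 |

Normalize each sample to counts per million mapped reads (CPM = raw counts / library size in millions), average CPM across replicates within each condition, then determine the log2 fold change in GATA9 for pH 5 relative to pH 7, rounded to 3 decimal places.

CPM(pH 7 rep1) = 46093 / 59.32 = 777.0229
CPM(pH 7 rep2) = 33439 / 39.62 = 843.9929
CPM(pH 5 rep1) = 18718 / 23.90 = 783.1799
CPM(pH 5 rep2) = 10864 / 55.88 = 194.4166
mean CPM(pH 7) = 810.5079; mean CPM(pH 5) = 488.7983
Fold change = 488.7983 / 810.5079 = 0.60308
log2(0.60308) = -0.7296

-0.730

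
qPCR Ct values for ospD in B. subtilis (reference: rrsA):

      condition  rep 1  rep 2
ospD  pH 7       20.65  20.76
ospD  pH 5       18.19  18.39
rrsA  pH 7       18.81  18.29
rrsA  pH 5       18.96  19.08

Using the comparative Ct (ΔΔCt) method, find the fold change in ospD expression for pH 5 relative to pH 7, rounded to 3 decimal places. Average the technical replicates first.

7.387

Mean Ct: ospD pH 7 20.705; ospD pH 5 18.290; rrsA pH 7 18.550; rrsA pH 5 19.020
ΔCt(pH 7) = 20.705 − 18.550 = 2.155
ΔCt(pH 5) = 18.290 − 19.020 = -0.730
ΔΔCt = -0.730 − 2.155 = -2.885
Fold change = 2^(−(-2.885)) = 2^2.885 = 7.3871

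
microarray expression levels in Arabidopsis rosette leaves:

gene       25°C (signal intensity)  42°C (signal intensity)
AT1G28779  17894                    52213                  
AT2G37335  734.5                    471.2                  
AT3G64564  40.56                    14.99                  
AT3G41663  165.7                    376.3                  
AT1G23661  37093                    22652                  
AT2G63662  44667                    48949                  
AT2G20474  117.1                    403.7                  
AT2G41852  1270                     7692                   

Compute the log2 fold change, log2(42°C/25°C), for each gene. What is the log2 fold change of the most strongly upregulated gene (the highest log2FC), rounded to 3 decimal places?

log2(52213/17894) = 1.545  (AT1G28779)
log2(471.2/734.5) = -0.640  (AT2G37335)
log2(14.99/40.56) = -1.436  (AT3G64564)
log2(376.3/165.7) = 1.183  (AT3G41663)
log2(22652/37093) = -0.712  (AT1G23661)
log2(48949/44667) = 0.132  (AT2G63662)
log2(403.7/117.1) = 1.786  (AT2G20474)
log2(7692/1270) = 2.599  (AT2G41852)
AT2G41852 is most strongly upregulated.

2.599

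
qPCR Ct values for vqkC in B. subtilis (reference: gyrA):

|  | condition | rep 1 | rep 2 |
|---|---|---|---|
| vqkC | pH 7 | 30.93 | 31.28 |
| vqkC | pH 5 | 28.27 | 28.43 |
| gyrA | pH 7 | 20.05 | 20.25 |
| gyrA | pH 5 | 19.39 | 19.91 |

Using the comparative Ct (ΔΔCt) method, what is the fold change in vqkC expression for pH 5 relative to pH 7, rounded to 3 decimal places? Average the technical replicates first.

4.773

Mean Ct: vqkC pH 7 31.105; vqkC pH 5 28.350; gyrA pH 7 20.150; gyrA pH 5 19.650
ΔCt(pH 7) = 31.105 − 20.150 = 10.955
ΔCt(pH 5) = 28.350 − 19.650 = 8.700
ΔΔCt = 8.700 − 10.955 = -2.255
Fold change = 2^(−(-2.255)) = 2^2.255 = 4.7733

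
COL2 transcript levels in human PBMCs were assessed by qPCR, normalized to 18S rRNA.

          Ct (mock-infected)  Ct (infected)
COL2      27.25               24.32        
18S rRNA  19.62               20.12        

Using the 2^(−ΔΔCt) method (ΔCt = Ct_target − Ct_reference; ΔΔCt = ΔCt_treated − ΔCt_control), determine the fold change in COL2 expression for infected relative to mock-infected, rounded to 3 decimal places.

10.778

ΔCt(mock-infected) = 27.250 − 19.620 = 7.630
ΔCt(infected) = 24.320 − 20.120 = 4.200
ΔΔCt = 4.200 − 7.630 = -3.430
Fold change = 2^(−(-3.430)) = 2^3.430 = 10.7779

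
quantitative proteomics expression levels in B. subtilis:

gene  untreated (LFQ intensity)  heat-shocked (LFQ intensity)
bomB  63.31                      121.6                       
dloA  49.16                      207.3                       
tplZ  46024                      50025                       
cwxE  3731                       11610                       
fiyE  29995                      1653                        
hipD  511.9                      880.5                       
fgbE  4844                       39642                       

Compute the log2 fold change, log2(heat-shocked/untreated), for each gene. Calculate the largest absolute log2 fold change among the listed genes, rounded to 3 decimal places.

log2(121.6/63.31) = 0.942  (bomB)
log2(207.3/49.16) = 2.076  (dloA)
log2(50025/46024) = 0.120  (tplZ)
log2(11610/3731) = 1.638  (cwxE)
log2(1653/29995) = -4.182  (fiyE)
log2(880.5/511.9) = 0.782  (hipD)
log2(39642/4844) = 3.033  (fgbE)
The largest magnitude belongs to fiyE.

4.182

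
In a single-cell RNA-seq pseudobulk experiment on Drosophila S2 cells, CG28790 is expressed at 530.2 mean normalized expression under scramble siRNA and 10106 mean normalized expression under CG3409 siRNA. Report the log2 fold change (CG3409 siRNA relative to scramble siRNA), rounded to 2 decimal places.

Fold change = 10106 / 530.2 = 19.0607
log2(19.0607) = 4.253

4.25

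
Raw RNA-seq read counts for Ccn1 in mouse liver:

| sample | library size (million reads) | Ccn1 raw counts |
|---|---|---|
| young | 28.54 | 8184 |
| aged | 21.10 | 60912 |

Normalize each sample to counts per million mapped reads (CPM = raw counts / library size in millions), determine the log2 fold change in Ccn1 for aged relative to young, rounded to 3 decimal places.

CPM(young) = 8184 / 28.54 = 286.7554
CPM(aged) = 60912 / 21.10 = 2886.8246
Fold change = 2886.8246 / 286.7554 = 10.06720
log2(10.06720) = 3.3316

3.332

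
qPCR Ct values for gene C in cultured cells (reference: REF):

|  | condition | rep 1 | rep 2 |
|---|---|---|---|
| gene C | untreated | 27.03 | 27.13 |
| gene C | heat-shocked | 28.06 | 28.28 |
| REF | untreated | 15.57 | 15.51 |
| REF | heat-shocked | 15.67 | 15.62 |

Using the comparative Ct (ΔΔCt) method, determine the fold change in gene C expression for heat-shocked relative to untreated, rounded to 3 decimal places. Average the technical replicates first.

Mean Ct: gene C untreated 27.080; gene C heat-shocked 28.170; REF untreated 15.540; REF heat-shocked 15.645
ΔCt(untreated) = 27.080 − 15.540 = 11.540
ΔCt(heat-shocked) = 28.170 − 15.645 = 12.525
ΔΔCt = 12.525 − 11.540 = 0.985
Fold change = 2^(−0.985) = 0.5052

0.505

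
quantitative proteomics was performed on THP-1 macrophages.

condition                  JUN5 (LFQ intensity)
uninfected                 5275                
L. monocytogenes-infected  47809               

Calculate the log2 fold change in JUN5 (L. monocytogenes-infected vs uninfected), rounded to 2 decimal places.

3.18

Fold change = 47809 / 5275 = 9.0633
log2(9.0633) = 3.180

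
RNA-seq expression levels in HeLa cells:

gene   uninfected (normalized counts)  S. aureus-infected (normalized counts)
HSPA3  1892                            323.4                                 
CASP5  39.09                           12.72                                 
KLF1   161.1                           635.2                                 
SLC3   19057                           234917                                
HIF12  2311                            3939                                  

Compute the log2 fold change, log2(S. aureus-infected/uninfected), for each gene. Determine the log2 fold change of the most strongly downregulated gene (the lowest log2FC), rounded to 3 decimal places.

log2(323.4/1892) = -2.549  (HSPA3)
log2(12.72/39.09) = -1.620  (CASP5)
log2(635.2/161.1) = 1.979  (KLF1)
log2(234917/19057) = 3.624  (SLC3)
log2(3939/2311) = 0.769  (HIF12)
HSPA3 is most strongly downregulated.

-2.549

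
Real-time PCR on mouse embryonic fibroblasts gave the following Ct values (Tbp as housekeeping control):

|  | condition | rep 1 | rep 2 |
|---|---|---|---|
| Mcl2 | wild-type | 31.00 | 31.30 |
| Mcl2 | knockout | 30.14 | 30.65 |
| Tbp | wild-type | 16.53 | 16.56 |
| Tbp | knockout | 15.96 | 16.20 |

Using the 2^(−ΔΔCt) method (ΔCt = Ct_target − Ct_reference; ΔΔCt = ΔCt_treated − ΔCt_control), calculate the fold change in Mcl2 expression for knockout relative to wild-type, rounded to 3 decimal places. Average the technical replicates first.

Mean Ct: Mcl2 wild-type 31.150; Mcl2 knockout 30.395; Tbp wild-type 16.545; Tbp knockout 16.080
ΔCt(wild-type) = 31.150 − 16.545 = 14.605
ΔCt(knockout) = 30.395 − 16.080 = 14.315
ΔΔCt = 14.315 − 14.605 = -0.290
Fold change = 2^(−(-0.290)) = 2^0.290 = 1.2226

1.223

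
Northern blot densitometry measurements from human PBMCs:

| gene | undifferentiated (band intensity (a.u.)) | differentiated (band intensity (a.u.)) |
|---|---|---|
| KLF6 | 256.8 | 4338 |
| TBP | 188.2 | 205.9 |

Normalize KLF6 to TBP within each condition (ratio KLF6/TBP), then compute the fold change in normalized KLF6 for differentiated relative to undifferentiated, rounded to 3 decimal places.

KLF6/TBP (undifferentiated) = 256.8 / 188.2 = 1.3645
KLF6/TBP (differentiated) = 4338 / 205.9 = 21.068
Fold change = 21.068 / 1.3645 = 15.4404

15.440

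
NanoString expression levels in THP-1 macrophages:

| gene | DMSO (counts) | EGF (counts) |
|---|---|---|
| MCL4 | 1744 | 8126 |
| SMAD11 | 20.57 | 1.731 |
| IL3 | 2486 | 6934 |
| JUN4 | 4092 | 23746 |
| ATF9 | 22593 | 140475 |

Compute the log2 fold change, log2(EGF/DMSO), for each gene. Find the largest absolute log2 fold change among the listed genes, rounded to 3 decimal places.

3.571

log2(8126/1744) = 2.220  (MCL4)
log2(1.731/20.57) = -3.571  (SMAD11)
log2(6934/2486) = 1.480  (IL3)
log2(23746/4092) = 2.537  (JUN4)
log2(140475/22593) = 2.636  (ATF9)
The largest magnitude belongs to SMAD11.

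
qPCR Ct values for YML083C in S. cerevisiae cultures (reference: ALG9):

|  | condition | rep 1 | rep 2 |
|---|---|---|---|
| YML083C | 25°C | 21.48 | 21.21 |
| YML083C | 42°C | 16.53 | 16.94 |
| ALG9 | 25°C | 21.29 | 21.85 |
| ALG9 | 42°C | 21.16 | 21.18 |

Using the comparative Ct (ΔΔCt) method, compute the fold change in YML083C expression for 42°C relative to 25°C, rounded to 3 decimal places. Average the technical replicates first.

Mean Ct: YML083C 25°C 21.345; YML083C 42°C 16.735; ALG9 25°C 21.570; ALG9 42°C 21.170
ΔCt(25°C) = 21.345 − 21.570 = -0.225
ΔCt(42°C) = 16.735 − 21.170 = -4.435
ΔΔCt = -4.435 − (-0.225) = -4.210
Fold change = 2^(−(-4.210)) = 2^4.210 = 18.5070

18.507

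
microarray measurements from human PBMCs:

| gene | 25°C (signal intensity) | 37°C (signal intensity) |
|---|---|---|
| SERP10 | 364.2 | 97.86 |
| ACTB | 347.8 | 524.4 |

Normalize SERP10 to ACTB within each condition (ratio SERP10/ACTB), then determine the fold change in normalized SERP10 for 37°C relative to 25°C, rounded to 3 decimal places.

SERP10/ACTB (25°C) = 364.2 / 347.8 = 1.0472
SERP10/ACTB (37°C) = 97.86 / 524.4 = 0.18661
Fold change = 0.18661 / 1.0472 = 0.1782

0.178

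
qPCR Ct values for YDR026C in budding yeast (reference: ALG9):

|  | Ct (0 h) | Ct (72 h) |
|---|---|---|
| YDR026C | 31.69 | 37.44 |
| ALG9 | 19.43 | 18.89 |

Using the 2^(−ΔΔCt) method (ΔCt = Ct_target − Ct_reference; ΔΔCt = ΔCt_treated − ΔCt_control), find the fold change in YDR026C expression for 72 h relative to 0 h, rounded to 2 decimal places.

ΔCt(0 h) = 31.690 − 19.430 = 12.260
ΔCt(72 h) = 37.440 − 18.890 = 18.550
ΔΔCt = 18.550 − 12.260 = 6.290
Fold change = 2^(−6.290) = 0.013

0.01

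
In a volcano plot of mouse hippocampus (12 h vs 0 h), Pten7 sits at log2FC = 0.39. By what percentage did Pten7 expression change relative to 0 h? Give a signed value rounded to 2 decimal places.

Fold change = 2^(0.39) = 1.3104
Percent change = (FC − 1) × 100% = (1.3104 − 1) × 100 = 31.04%

31.04%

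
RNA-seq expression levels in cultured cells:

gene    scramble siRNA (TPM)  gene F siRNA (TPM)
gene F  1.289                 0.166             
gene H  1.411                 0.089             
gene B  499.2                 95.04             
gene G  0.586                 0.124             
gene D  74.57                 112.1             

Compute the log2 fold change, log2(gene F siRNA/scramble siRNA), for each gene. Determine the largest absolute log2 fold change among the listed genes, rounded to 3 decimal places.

log2(0.166/1.289) = -2.957  (gene F)
log2(0.089/1.411) = -3.987  (gene H)
log2(95.04/499.2) = -2.393  (gene B)
log2(0.124/0.586) = -2.241  (gene G)
log2(112.1/74.57) = 0.588  (gene D)
The largest magnitude belongs to gene H.

3.987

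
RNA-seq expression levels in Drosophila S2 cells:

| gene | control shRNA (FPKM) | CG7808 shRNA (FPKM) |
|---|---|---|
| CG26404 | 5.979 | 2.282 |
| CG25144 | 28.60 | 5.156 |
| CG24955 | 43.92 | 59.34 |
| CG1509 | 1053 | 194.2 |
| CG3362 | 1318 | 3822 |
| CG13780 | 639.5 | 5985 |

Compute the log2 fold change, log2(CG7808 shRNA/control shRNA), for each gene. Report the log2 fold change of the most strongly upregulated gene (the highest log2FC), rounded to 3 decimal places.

log2(2.282/5.979) = -1.390  (CG26404)
log2(5.156/28.60) = -2.472  (CG25144)
log2(59.34/43.92) = 0.434  (CG24955)
log2(194.2/1053) = -2.439  (CG1509)
log2(3822/1318) = 1.536  (CG3362)
log2(5985/639.5) = 3.226  (CG13780)
CG13780 is most strongly upregulated.

3.226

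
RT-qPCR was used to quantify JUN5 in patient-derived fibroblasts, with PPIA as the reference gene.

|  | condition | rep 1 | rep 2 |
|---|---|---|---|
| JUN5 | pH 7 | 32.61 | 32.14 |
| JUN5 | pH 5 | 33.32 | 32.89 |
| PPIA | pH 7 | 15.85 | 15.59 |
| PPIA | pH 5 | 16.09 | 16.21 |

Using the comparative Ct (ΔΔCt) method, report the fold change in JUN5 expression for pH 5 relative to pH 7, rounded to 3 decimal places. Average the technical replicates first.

0.812

Mean Ct: JUN5 pH 7 32.375; JUN5 pH 5 33.105; PPIA pH 7 15.720; PPIA pH 5 16.150
ΔCt(pH 7) = 32.375 − 15.720 = 16.655
ΔCt(pH 5) = 33.105 − 16.150 = 16.955
ΔΔCt = 16.955 − 16.655 = 0.300
Fold change = 2^(−0.300) = 0.8123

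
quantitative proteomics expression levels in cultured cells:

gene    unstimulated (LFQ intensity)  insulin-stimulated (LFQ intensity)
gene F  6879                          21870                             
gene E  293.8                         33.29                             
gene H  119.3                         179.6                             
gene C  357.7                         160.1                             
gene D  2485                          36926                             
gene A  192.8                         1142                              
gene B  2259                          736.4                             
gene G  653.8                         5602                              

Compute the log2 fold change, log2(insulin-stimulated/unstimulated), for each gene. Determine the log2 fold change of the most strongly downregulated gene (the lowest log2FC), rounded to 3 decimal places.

-3.142

log2(21870/6879) = 1.669  (gene F)
log2(33.29/293.8) = -3.142  (gene E)
log2(179.6/119.3) = 0.590  (gene H)
log2(160.1/357.7) = -1.160  (gene C)
log2(36926/2485) = 3.893  (gene D)
log2(1142/192.8) = 2.566  (gene A)
log2(736.4/2259) = -1.617  (gene B)
log2(5602/653.8) = 3.099  (gene G)
gene E is most strongly downregulated.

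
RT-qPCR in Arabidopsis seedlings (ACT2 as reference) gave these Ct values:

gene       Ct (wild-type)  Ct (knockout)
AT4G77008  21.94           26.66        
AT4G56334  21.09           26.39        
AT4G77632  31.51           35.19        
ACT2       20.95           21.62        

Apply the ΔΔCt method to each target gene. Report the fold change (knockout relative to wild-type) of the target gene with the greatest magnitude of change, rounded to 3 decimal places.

AT4G77008: ΔΔCt = (26.66−21.62) − (21.94−20.95) = 5.04 − 0.99 = 4.05; fold change = 2^-4.05 = 0.060
AT4G56334: ΔΔCt = (26.39−21.62) − (21.09−20.95) = 4.77 − 0.14 = 4.63; fold change = 2^-4.63 = 0.040
AT4G77632: ΔΔCt = (35.19−21.62) − (31.51−20.95) = 13.57 − 10.56 = 3.01; fold change = 2^-3.01 = 0.124
AT4G56334 has the largest |ΔΔCt| = 4.63.

0.040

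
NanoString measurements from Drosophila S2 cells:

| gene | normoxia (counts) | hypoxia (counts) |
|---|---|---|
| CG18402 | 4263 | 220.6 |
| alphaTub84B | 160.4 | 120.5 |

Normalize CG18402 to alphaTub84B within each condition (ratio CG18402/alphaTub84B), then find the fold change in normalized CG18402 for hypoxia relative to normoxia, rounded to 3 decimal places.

CG18402/alphaTub84B (normoxia) = 4263 / 160.4 = 26.577
CG18402/alphaTub84B (hypoxia) = 220.6 / 120.5 = 1.8307
Fold change = 1.8307 / 26.577 = 0.0689

0.069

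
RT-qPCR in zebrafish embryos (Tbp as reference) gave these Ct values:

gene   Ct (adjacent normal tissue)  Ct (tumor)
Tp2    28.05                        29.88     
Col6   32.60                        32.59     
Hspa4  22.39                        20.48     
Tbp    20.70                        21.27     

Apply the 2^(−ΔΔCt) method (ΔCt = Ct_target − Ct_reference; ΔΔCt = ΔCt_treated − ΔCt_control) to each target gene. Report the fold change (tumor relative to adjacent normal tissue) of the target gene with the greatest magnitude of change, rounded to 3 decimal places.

5.579

Tp2: ΔΔCt = (29.88−21.27) − (28.05−20.70) = 8.61 − 7.35 = 1.26; fold change = 2^-1.26 = 0.418
Col6: ΔΔCt = (32.59−21.27) − (32.60−20.70) = 11.32 − 11.90 = -0.58; fold change = 2^0.58 = 1.495
Hspa4: ΔΔCt = (20.48−21.27) − (22.39−20.70) = -0.79 − 1.69 = -2.48; fold change = 2^2.48 = 5.579
Hspa4 has the largest |ΔΔCt| = 2.48.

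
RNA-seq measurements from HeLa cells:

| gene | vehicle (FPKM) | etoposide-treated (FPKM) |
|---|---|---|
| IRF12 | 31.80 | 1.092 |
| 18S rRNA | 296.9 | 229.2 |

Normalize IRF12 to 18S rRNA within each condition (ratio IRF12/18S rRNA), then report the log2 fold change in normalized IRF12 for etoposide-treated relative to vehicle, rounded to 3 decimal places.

-4.491

IRF12/18S rRNA (vehicle) = 31.80 / 296.9 = 0.10711
IRF12/18S rRNA (etoposide-treated) = 1.092 / 229.2 = 0.0047644
Fold change = 0.0047644 / 0.10711 = 0.0445
log2(0.0445) = -4.4906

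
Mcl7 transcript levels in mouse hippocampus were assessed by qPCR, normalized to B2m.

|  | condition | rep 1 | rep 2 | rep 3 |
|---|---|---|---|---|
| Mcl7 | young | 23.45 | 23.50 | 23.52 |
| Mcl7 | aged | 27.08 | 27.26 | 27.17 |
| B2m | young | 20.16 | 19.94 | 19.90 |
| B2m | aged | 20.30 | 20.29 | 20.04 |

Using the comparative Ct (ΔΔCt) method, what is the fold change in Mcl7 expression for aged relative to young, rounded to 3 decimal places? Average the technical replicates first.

0.090

Mean Ct: Mcl7 young 23.490; Mcl7 aged 27.170; B2m young 20.000; B2m aged 20.210
ΔCt(young) = 23.490 − 20.000 = 3.490
ΔCt(aged) = 27.170 − 20.210 = 6.960
ΔΔCt = 6.960 − 3.490 = 3.470
Fold change = 2^(−3.470) = 0.0902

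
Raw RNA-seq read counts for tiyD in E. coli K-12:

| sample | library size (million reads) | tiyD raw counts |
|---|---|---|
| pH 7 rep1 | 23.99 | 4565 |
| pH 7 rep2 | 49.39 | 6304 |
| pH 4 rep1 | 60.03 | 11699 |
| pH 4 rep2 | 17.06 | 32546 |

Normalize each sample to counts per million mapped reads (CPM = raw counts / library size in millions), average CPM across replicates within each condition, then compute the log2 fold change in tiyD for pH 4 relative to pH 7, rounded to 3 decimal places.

CPM(pH 7 rep1) = 4565 / 23.99 = 190.2876
CPM(pH 7 rep2) = 6304 / 49.39 = 127.6372
CPM(pH 4 rep1) = 11699 / 60.03 = 194.8859
CPM(pH 4 rep2) = 32546 / 17.06 = 1907.7374
mean CPM(pH 7) = 158.9624; mean CPM(pH 4) = 1051.3116
Fold change = 1051.3116 / 158.9624 = 6.61359
log2(6.61359) = 2.7254

2.725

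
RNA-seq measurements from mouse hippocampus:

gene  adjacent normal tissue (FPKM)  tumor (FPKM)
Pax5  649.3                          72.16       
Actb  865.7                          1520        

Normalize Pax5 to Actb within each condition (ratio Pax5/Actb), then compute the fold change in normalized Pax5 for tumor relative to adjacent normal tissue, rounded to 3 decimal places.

Pax5/Actb (adjacent normal tissue) = 649.3 / 865.7 = 0.75003
Pax5/Actb (tumor) = 72.16 / 1520 = 0.047474
Fold change = 0.047474 / 0.75003 = 0.0633

0.063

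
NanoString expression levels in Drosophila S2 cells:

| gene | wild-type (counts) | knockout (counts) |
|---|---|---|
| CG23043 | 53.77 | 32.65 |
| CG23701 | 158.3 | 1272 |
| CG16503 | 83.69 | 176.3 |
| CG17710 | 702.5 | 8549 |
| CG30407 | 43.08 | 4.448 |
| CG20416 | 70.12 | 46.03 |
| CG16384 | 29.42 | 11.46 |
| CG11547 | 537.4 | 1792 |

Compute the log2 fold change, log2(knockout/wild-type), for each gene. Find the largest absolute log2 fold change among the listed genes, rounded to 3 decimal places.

3.605

log2(32.65/53.77) = -0.720  (CG23043)
log2(1272/158.3) = 3.006  (CG23701)
log2(176.3/83.69) = 1.075  (CG16503)
log2(8549/702.5) = 3.605  (CG17710)
log2(4.448/43.08) = -3.276  (CG30407)
log2(46.03/70.12) = -0.607  (CG20416)
log2(11.46/29.42) = -1.360  (CG16384)
log2(1792/537.4) = 1.738  (CG11547)
The largest magnitude belongs to CG17710.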